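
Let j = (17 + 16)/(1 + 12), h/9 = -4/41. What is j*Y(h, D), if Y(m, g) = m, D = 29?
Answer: -1188/533 ≈ -2.2289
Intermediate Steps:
h = -36/41 (h = 9*(-4/41) = -36/41 ≈ -0.87805)
j = 33/13 ≈ 2.5385
j*Y(h, D) = (33/13)*(-36/41) = -1188/533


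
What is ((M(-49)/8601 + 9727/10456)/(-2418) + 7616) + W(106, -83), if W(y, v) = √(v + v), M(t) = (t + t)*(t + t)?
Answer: 1656142514001977/217455711408 + I*√166 ≈ 7616.0 + 12.884*I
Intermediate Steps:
M(t) = 4*t² (M(t) = (2*t)*(2*t) = 4*t²)
W(y, v) = √2*√v (W(y, v) = √(2*v) = √2*√v)
((M(-49)/8601 + 9727/10456)/(-2418) + 7616) + W(106, -83) = (((4*(-49)²)/8601 + 9727/10456)/(-2418) + 7616) + √2*√(-83) = (((4*2401)*(1/8601) + 9727*(1/10456))*(-1/2418) + 7616) + √2*(I*√83) = ((9604*(1/8601) + 9727/10456)*(-1/2418) + 7616) + I*√166 = ((9604/8601 + 9727/10456)*(-1/2418) + 7616) + I*√166 = ((184081351/89932056)*(-1/2418) + 7616) + I*√166 = (-184081351/217455711408 + 7616) + I*√166 = 1656142514001977/217455711408 + I*√166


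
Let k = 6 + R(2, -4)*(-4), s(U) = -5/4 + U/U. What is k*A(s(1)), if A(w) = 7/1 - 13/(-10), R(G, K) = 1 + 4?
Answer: -581/5 ≈ -116.20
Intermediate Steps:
s(U) = -1/4 (s(U) = -5*1/4 + 1 = -5/4 + 1 = -1/4)
R(G, K) = 5
A(w) = 83/10 (A(w) = 7*1 - 13*(-1/10) = 7 + 13/10 = 83/10)
k = -14 (k = 6 + 5*(-4) = 6 - 20 = -14)
k*A(s(1)) = -14*83/10 = -581/5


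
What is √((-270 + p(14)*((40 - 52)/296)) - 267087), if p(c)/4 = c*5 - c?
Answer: I*√366024165/37 ≈ 517.07*I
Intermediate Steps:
p(c) = 16*c (p(c) = 4*(c*5 - c) = 4*(5*c - c) = 4*(4*c) = 16*c)
√((-270 + p(14)*((40 - 52)/296)) - 267087) = √((-270 + (16*14)*((40 - 52)/296)) - 267087) = √((-270 + 224*(-12*1/296)) - 267087) = √((-270 + 224*(-3/74)) - 267087) = √((-270 - 336/37) - 267087) = √(-10326/37 - 267087) = √(-9892545/37) = I*√366024165/37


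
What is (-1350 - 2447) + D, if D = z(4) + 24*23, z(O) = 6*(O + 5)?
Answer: -3191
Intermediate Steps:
z(O) = 30 + 6*O (z(O) = 6*(5 + O) = 30 + 6*O)
D = 606 (D = (30 + 6*4) + 24*23 = (30 + 24) + 552 = 54 + 552 = 606)
(-1350 - 2447) + D = (-1350 - 2447) + 606 = -3797 + 606 = -3191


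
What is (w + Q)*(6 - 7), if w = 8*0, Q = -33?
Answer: 33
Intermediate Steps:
w = 0
(w + Q)*(6 - 7) = (0 - 33)*(6 - 7) = -33*(-1) = 33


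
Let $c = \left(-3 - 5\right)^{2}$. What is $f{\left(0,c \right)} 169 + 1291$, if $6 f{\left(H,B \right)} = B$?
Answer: $\frac{9281}{3} \approx 3093.7$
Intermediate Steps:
$c = 64$ ($c = \left(-8\right)^{2} = 64$)
$f{\left(H,B \right)} = \frac{B}{6}$
$f{\left(0,c \right)} 169 + 1291 = \frac{1}{6} \cdot 64 \cdot 169 + 1291 = \frac{32}{3} \cdot 169 + 1291 = \frac{5408}{3} + 1291 = \frac{9281}{3}$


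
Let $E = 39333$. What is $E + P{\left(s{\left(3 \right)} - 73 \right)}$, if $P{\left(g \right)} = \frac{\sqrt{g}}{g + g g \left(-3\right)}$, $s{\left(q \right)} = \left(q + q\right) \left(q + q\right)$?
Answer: $39333 - \frac{i \sqrt{37}}{4144} \approx 39333.0 - 0.0014678 i$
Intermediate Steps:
$s{\left(q \right)} = 4 q^{2}$ ($s{\left(q \right)} = 2 q 2 q = 4 q^{2}$)
$P{\left(g \right)} = \frac{\sqrt{g}}{g - 3 g^{2}}$ ($P{\left(g \right)} = \frac{\sqrt{g}}{g + g^{2} \left(-3\right)} = \frac{\sqrt{g}}{g - 3 g^{2}}$)
$E + P{\left(s{\left(3 \right)} - 73 \right)} = 39333 - \frac{1}{\sqrt{4 \cdot 3^{2} - 73} \left(-1 + 3 \left(4 \cdot 3^{2} - 73\right)\right)} = 39333 - \frac{1}{\sqrt{4 \cdot 9 - 73} \left(-1 + 3 \left(4 \cdot 9 - 73\right)\right)} = 39333 - \frac{1}{\sqrt{36 - 73} \left(-1 + 3 \left(36 - 73\right)\right)} = 39333 - \frac{1}{i \sqrt{37} \left(-1 + 3 \left(-37\right)\right)} = 39333 - \frac{\left(- \frac{1}{37}\right) i \sqrt{37}}{-1 - 111} = 39333 - \frac{\left(- \frac{1}{37}\right) i \sqrt{37}}{-112} = 39333 - - \frac{i \sqrt{37}}{37} \left(- \frac{1}{112}\right) = 39333 - \frac{i \sqrt{37}}{4144}$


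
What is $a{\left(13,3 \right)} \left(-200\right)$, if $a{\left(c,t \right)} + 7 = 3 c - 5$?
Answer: $-5400$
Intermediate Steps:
$a{\left(c,t \right)} = -12 + 3 c$ ($a{\left(c,t \right)} = -7 + \left(3 c - 5\right) = -7 + \left(-5 + 3 c\right) = -12 + 3 c$)
$a{\left(13,3 \right)} \left(-200\right) = \left(-12 + 3 \cdot 13\right) \left(-200\right) = \left(-12 + 39\right) \left(-200\right) = 27 \left(-200\right) = -5400$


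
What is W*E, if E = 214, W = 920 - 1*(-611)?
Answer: 327634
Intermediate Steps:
W = 1531 (W = 920 + 611 = 1531)
W*E = 1531*214 = 327634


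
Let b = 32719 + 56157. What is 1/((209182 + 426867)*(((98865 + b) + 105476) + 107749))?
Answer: 1/255034023334 ≈ 3.9210e-12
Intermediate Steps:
b = 88876
1/((209182 + 426867)*(((98865 + b) + 105476) + 107749)) = 1/((209182 + 426867)*(((98865 + 88876) + 105476) + 107749)) = 1/(636049*((187741 + 105476) + 107749)) = 1/(636049*(293217 + 107749)) = 1/(636049*400966) = 1/255034023334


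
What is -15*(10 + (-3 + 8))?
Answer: -225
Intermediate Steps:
-15*(10 + (-3 + 8)) = -15*(10 + 5) = -15*15 = -225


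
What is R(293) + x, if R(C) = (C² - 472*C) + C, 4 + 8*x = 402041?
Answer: -15195/8 ≈ -1899.4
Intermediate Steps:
x = 402037/8 (x = -½ + (⅛)*402041 = -½ + 402041/8 = 402037/8 ≈ 50255.)
R(C) = C² - 471*C
R(293) + x = 293*(-471 + 293) + 402037/8 = 293*(-178) + 402037/8 = -52154 + 402037/8 = -15195/8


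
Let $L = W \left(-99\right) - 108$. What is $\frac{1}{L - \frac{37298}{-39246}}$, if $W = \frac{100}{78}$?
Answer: $- \frac{255099}{59686205} \approx -0.004274$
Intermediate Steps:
$W = \frac{50}{39}$ ($W = 100 \cdot \frac{1}{78} = \frac{50}{39} \approx 1.2821$)
$L = - \frac{3054}{13}$ ($L = \frac{50}{39} \left(-99\right) - 108 = - \frac{1650}{13} - 108 = - \frac{3054}{13} \approx -234.92$)
$\frac{1}{L - \frac{37298}{-39246}} = \frac{1}{- \frac{3054}{13} - \frac{37298}{-39246}} = \frac{1}{- \frac{3054}{13} - - \frac{18649}{19623}} = \frac{1}{- \frac{3054}{13} + \frac{18649}{19623}} = \frac{1}{- \frac{59686205}{255099}} = - \frac{255099}{59686205}$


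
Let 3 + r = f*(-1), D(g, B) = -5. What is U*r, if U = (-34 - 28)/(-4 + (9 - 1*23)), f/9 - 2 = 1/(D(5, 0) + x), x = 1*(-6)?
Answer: -2294/33 ≈ -69.515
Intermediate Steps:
x = -6
f = 189/11 (f = 18 + 9/(-5 - 6) = 18 + 9/(-11) = 18 + 9*(-1/11) = 18 - 9/11 = 189/11 ≈ 17.182)
U = 31/9 (U = -62/(-4 + (9 - 23)) = -62/(-4 - 14) = -62/(-18) = -62*(-1/18) = 31/9 ≈ 3.4444)
r = -222/11 (r = -3 + (189/11)*(-1) = -3 - 189/11 = -222/11 ≈ -20.182)
U*r = (31/9)*(-222/11) = -2294/33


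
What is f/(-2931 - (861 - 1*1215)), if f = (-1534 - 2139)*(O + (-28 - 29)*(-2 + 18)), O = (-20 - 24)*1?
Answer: -3511388/2577 ≈ -1362.6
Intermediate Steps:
O = -44 (O = -44*1 = -44)
f = 3511388 (f = (-1534 - 2139)*(-44 + (-28 - 29)*(-2 + 18)) = -3673*(-44 - 57*16) = -3673*(-44 - 912) = -3673*(-956) = 3511388)
f/(-2931 - (861 - 1*1215)) = 3511388/(-2931 - (861 - 1*1215)) = 3511388/(-2931 - (861 - 1215)) = 3511388/(-2931 - 1*(-354)) = 3511388/(-2931 + 354) = 3511388/(-2577) = 3511388*(-1/2577) = -3511388/2577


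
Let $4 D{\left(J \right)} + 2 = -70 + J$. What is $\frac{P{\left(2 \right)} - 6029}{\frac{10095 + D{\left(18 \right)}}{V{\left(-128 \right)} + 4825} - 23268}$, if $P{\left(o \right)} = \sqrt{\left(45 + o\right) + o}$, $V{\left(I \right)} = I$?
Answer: $\frac{5142788}{19869039} \approx 0.25883$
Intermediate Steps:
$D{\left(J \right)} = -18 + \frac{J}{4}$ ($D{\left(J \right)} = - \frac{1}{2} + \frac{-70 + J}{4} = - \frac{1}{2} + \left(- \frac{35}{2} + \frac{J}{4}\right) = -18 + \frac{J}{4}$)
$P{\left(o \right)} = \sqrt{45 + 2 o}$
$\frac{P{\left(2 \right)} - 6029}{\frac{10095 + D{\left(18 \right)}}{V{\left(-128 \right)} + 4825} - 23268} = \frac{\sqrt{45 + 2 \cdot 2} - 6029}{\frac{10095 + \left(-18 + \frac{1}{4} \cdot 18\right)}{-128 + 4825} - 23268} = \frac{\sqrt{45 + 4} - 6029}{\frac{10095 + \left(-18 + \frac{9}{2}\right)}{4697} - 23268} = \frac{\sqrt{49} - 6029}{\left(10095 - \frac{27}{2}\right) \frac{1}{4697} - 23268} = \frac{7 - 6029}{\frac{20163}{2} \cdot \frac{1}{4697} - 23268} = - \frac{6022}{\frac{1833}{854} - 23268} = - \frac{6022}{- \frac{19869039}{854}} = \left(-6022\right) \left(- \frac{854}{19869039}\right) = \frac{5142788}{19869039}$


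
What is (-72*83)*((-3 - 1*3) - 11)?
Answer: 101592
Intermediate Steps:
(-72*83)*((-3 - 1*3) - 11) = -5976*((-3 - 3) - 11) = -5976*(-6 - 11) = -5976*(-17) = 101592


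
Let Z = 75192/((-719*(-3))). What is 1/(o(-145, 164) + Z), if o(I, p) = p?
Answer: 719/142980 ≈ 0.0050287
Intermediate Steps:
Z = 25064/719 (Z = 75192/2157 = 75192*(1/2157) = 25064/719 ≈ 34.859)
1/(o(-145, 164) + Z) = 1/(164 + 25064/719) = 1/(142980/719) = 719/142980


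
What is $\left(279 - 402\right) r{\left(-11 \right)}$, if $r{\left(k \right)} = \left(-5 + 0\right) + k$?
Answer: $1968$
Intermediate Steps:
$r{\left(k \right)} = -5 + k$
$\left(279 - 402\right) r{\left(-11 \right)} = \left(279 - 402\right) \left(-5 - 11\right) = \left(-123\right) \left(-16\right) = 1968$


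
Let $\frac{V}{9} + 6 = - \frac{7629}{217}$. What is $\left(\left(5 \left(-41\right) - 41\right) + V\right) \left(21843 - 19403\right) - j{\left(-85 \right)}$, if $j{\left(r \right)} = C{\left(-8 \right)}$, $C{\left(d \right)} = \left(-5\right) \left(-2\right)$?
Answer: $- \frac{326379010}{217} \approx -1.5041 \cdot 10^{6}$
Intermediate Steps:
$V = - \frac{80379}{217}$ ($V = -54 + 9 \left(- \frac{7629}{217}\right) = -54 - \frac{68661}{217} = - \frac{80379}{217} \approx -370.41$)
$C{\left(d \right)} = 10$
$j{\left(r \right)} = 10$
$\left(\left(5 \left(-41\right) - 41\right) + V\right) \left(21843 - 19403\right) - j{\left(-85 \right)} = \left(\left(5 \left(-41\right) - 41\right) - \frac{80379}{217}\right) \left(21843 - 19403\right) - 10 = \left(\left(-205 - 41\right) - \frac{80379}{217}\right) 2440 - 10 = \left(-246 - \frac{80379}{217}\right) 2440 - 10 = \left(- \frac{133761}{217}\right) 2440 - 10 = - \frac{326376840}{217} - 10 = - \frac{326379010}{217}$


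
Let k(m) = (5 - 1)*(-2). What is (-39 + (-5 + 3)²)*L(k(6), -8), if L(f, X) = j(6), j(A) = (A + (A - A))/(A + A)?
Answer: -35/2 ≈ -17.500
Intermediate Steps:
k(m) = -8 (k(m) = 4*(-2) = -8)
j(A) = ½ (j(A) = (A + 0)/((2*A)) = A*(1/(2*A)) = ½)
L(f, X) = ½
(-39 + (-5 + 3)²)*L(k(6), -8) = (-39 + (-5 + 3)²)*(½) = (-39 + (-2)²)*(½) = (-39 + 4)*(½) = -35*½ = -35/2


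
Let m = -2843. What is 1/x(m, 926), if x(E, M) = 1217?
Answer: 1/1217 ≈ 0.00082169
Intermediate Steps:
1/x(m, 926) = 1/1217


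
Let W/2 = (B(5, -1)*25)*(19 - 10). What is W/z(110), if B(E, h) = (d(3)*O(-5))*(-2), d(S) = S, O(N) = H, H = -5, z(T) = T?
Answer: 1350/11 ≈ 122.73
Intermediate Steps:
O(N) = -5
B(E, h) = 30 (B(E, h) = (3*(-5))*(-2) = -15*(-2) = 30)
W = 13500 (W = 2*((30*25)*(19 - 10)) = 2*(750*9) = 2*6750 = 13500)
W/z(110) = 13500/110 = 13500*(1/110) = 1350/11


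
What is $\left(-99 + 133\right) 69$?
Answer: $2346$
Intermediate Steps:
$\left(-99 + 133\right) 69 = 34 \cdot 69 = 2346$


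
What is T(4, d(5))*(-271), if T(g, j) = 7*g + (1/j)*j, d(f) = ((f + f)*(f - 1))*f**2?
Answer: -7859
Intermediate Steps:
d(f) = 2*f**3*(-1 + f) (d(f) = ((2*f)*(-1 + f))*f**2 = (2*f*(-1 + f))*f**2 = 2*f**3*(-1 + f))
T(g, j) = 1 + 7*g (T(g, j) = 7*g + j/j = 7*g + 1 = 1 + 7*g)
T(4, d(5))*(-271) = (1 + 7*4)*(-271) = (1 + 28)*(-271) = 29*(-271) = -7859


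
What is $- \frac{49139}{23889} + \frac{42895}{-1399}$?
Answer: $- \frac{1093464116}{33420711} \approx -32.718$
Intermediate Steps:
$- \frac{49139}{23889} + \frac{42895}{-1399} = \left(-49139\right) \frac{1}{23889} + 42895 \left(- \frac{1}{1399}\right) = - \frac{49139}{23889} - \frac{42895}{1399} = - \frac{1093464116}{33420711}$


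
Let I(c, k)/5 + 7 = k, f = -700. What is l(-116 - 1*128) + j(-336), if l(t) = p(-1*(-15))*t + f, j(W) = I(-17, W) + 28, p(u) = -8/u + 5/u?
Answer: -11691/5 ≈ -2338.2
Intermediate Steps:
I(c, k) = -35 + 5*k
p(u) = -3/u
j(W) = -7 + 5*W (j(W) = (-35 + 5*W) + 28 = -7 + 5*W)
l(t) = -700 - t/5 (l(t) = (-3/((-1*(-15))))*t - 700 = (-3/15)*t - 700 = (-3*1/15)*t - 700 = -t/5 - 700 = -700 - t/5)
l(-116 - 1*128) + j(-336) = (-700 - (-116 - 1*128)/5) + (-7 + 5*(-336)) = (-700 - (-116 - 128)/5) + (-7 - 1680) = (-700 - ⅕*(-244)) - 1687 = (-700 + 244/5) - 1687 = -3256/5 - 1687 = -11691/5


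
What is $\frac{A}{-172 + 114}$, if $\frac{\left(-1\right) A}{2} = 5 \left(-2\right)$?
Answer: $- \frac{10}{29} \approx -0.34483$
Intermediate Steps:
$A = 20$ ($A = - 2 \cdot 5 \left(-2\right) = \left(-2\right) \left(-10\right) = 20$)
$\frac{A}{-172 + 114} = \frac{1}{-172 + 114} \cdot 20 = \frac{1}{-58} \cdot 20 = \left(- \frac{1}{58}\right) 20 = - \frac{10}{29}$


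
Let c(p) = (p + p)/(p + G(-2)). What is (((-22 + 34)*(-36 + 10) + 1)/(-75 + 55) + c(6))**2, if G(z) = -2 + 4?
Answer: 116281/400 ≈ 290.70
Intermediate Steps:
G(z) = 2
c(p) = 2*p/(2 + p) (c(p) = (p + p)/(p + 2) = (2*p)/(2 + p) = 2*p/(2 + p))
(((-22 + 34)*(-36 + 10) + 1)/(-75 + 55) + c(6))**2 = (((-22 + 34)*(-36 + 10) + 1)/(-75 + 55) + 2*6/(2 + 6))**2 = ((12*(-26) + 1)/(-20) + 2*6/8)**2 = ((-312 + 1)*(-1/20) + 2*6*(1/8))**2 = (-311*(-1/20) + 3/2)**2 = (311/20 + 3/2)**2 = (341/20)**2 = 116281/400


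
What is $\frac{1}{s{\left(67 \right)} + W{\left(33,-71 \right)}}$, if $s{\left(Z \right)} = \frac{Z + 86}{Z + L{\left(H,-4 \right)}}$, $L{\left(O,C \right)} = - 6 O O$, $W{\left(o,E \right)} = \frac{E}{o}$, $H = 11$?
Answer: $- \frac{21747}{51838} \approx -0.41952$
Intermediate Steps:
$L{\left(O,C \right)} = - 6 O^{2}$
$s{\left(Z \right)} = \frac{86 + Z}{-726 + Z}$ ($s{\left(Z \right)} = \frac{Z + 86}{Z - 6 \cdot 11^{2}} = \frac{86 + Z}{Z - 726} = \frac{86 + Z}{-726 + Z}$)
$\frac{1}{s{\left(67 \right)} + W{\left(33,-71 \right)}} = \frac{1}{\frac{86 + 67}{-726 + 67} - \frac{71}{33}} = \frac{1}{\frac{1}{-659} \cdot 153 - \frac{71}{33}} = \frac{1}{\left(- \frac{1}{659}\right) 153 - \frac{71}{33}} = \frac{1}{- \frac{153}{659} - \frac{71}{33}} = \frac{1}{- \frac{51838}{21747}} = - \frac{21747}{51838}$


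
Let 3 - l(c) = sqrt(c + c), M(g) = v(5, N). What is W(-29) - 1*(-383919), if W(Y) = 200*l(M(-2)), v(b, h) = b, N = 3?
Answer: 384519 - 200*sqrt(10) ≈ 3.8389e+5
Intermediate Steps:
M(g) = 5
l(c) = 3 - sqrt(2)*sqrt(c) (l(c) = 3 - sqrt(c + c) = 3 - sqrt(2*c) = 3 - sqrt(2)*sqrt(c))
W(Y) = 600 - 200*sqrt(10) (W(Y) = 200*(3 - sqrt(2)*sqrt(5)) = 200*(3 - sqrt(10)) = 600 - 200*sqrt(10))
W(-29) - 1*(-383919) = (600 - 200*sqrt(10)) - 1*(-383919) = (600 - 200*sqrt(10)) + 383919 = 384519 - 200*sqrt(10)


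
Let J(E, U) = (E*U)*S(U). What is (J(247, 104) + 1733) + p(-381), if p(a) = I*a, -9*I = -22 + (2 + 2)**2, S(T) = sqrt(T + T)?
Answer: 1479 + 102752*sqrt(13) ≈ 3.7196e+5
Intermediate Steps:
S(T) = sqrt(2)*sqrt(T) (S(T) = sqrt(2*T) = sqrt(2)*sqrt(T))
I = 2/3 (I = -(-22 + (2 + 2)**2)/9 = -(-22 + 4**2)/9 = -(-22 + 16)/9 = -1/9*(-6) = 2/3 ≈ 0.66667)
J(E, U) = E*sqrt(2)*U**(3/2) (J(E, U) = (E*U)*(sqrt(2)*sqrt(U)) = E*sqrt(2)*U**(3/2))
p(a) = 2*a/3
(J(247, 104) + 1733) + p(-381) = (247*sqrt(2)*104**(3/2) + 1733) + (2/3)*(-381) = (247*sqrt(2)*(208*sqrt(26)) + 1733) - 254 = (102752*sqrt(13) + 1733) - 254 = (1733 + 102752*sqrt(13)) - 254 = 1479 + 102752*sqrt(13)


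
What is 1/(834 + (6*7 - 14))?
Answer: 1/862 ≈ 0.0011601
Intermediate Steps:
1/(834 + (6*7 - 14)) = 1/(834 + (42 - 14)) = 1/(834 + 28) = 1/862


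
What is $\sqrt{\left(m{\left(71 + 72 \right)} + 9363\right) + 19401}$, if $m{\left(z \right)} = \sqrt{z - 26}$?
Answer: $\sqrt{28764 + 3 \sqrt{13}} \approx 169.63$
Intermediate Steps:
$m{\left(z \right)} = \sqrt{-26 + z}$
$\sqrt{\left(m{\left(71 + 72 \right)} + 9363\right) + 19401} = \sqrt{\left(\sqrt{-26 + \left(71 + 72\right)} + 9363\right) + 19401} = \sqrt{\left(\sqrt{-26 + 143} + 9363\right) + 19401} = \sqrt{\left(\sqrt{117} + 9363\right) + 19401} = \sqrt{\left(3 \sqrt{13} + 9363\right) + 19401} = \sqrt{\left(9363 + 3 \sqrt{13}\right) + 19401} = \sqrt{28764 + 3 \sqrt{13}}$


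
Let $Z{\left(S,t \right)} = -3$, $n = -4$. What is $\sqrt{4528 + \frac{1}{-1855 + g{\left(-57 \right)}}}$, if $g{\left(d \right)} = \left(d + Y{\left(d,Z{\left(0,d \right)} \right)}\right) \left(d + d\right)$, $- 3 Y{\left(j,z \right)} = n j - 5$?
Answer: $\frac{\sqrt{779068172909}}{13117} \approx 67.29$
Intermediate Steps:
$Y{\left(j,z \right)} = \frac{5}{3} + \frac{4 j}{3}$ ($Y{\left(j,z \right)} = - \frac{- 4 j - 5}{3} = - \frac{-5 - 4 j}{3} = \frac{5}{3} + \frac{4 j}{3}$)
$g{\left(d \right)} = 2 d \left(\frac{5}{3} + \frac{7 d}{3}\right)$ ($g{\left(d \right)} = \left(d + \left(\frac{5}{3} + \frac{4 d}{3}\right)\right) \left(d + d\right) = \left(\frac{5}{3} + \frac{7 d}{3}\right) 2 d = 2 d \left(\frac{5}{3} + \frac{7 d}{3}\right)$)
$\sqrt{4528 + \frac{1}{-1855 + g{\left(-57 \right)}}} = \sqrt{4528 + \frac{1}{-1855 + \frac{2}{3} \left(-57\right) \left(5 + 7 \left(-57\right)\right)}} = \sqrt{4528 + \frac{1}{-1855 + \frac{2}{3} \left(-57\right) \left(5 - 399\right)}} = \sqrt{4528 + \frac{1}{-1855 + \frac{2}{3} \left(-57\right) \left(-394\right)}} = \sqrt{4528 + \frac{1}{-1855 + 14972}} = \sqrt{4528 + \frac{1}{13117}} = \sqrt{\frac{59393777}{13117}} = \frac{\sqrt{779068172909}}{13117}$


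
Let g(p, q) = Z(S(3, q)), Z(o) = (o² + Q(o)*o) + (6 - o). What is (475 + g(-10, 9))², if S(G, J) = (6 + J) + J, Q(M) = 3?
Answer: 1221025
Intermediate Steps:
S(G, J) = 6 + 2*J
Z(o) = 6 + o² + 2*o (Z(o) = (o² + 3*o) + (6 - o) = 6 + o² + 2*o)
g(p, q) = 18 + (6 + 2*q)² + 4*q (g(p, q) = 6 + (6 + 2*q)² + 2*(6 + 2*q) = 6 + (6 + 2*q)² + (12 + 4*q) = 18 + (6 + 2*q)² + 4*q)
(475 + g(-10, 9))² = (475 + (54 + 4*9² + 28*9))² = (475 + (54 + 4*81 + 252))² = (475 + (54 + 324 + 252))² = (475 + 630)² = 1105² = 1221025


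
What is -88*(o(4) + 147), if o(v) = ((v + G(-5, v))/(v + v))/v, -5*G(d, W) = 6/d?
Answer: -647383/50 ≈ -12948.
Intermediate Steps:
G(d, W) = -6/(5*d)
o(v) = (6/25 + v)/(2*v²) (o(v) = ((v - 6/5/(-5))/(v + v))/v = ((v - 6/5*(-⅕))/((2*v)))/v = ((v + 6/25)*(1/(2*v)))/v = ((6/25 + v)*(1/(2*v)))/v = ((6/25 + v)/(2*v))/v = (6/25 + v)/(2*v²))
-88*(o(4) + 147) = -88*((1/50)*(6 + 25*4)/4² + 147) = -88*((1/50)*(1/16)*(6 + 100) + 147) = -88*((1/50)*(1/16)*106 + 147) = -88*(53/400 + 147) = -88*58853/400 = -647383/50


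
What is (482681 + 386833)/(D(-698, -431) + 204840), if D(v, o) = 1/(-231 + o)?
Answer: 575618268/135604079 ≈ 4.2448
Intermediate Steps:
(482681 + 386833)/(D(-698, -431) + 204840) = (482681 + 386833)/(1/(-231 - 431) + 204840) = 869514/(1/(-662) + 204840) = 869514/(-1/662 + 204840) = 869514/(135604079/662) = 869514*(662/135604079) = 575618268/135604079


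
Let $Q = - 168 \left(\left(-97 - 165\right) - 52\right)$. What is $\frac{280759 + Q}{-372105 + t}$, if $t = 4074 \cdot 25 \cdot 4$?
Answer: $\frac{333511}{35295} \approx 9.4492$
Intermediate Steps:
$t = 407400$ ($t = 4074 \cdot 100 = 407400$)
$Q = 52752$ ($Q = - 168 \left(\left(-97 - 165\right) - 52\right) = - 168 \left(-262 - 52\right) = \left(-168\right) \left(-314\right) = 52752$)
$\frac{280759 + Q}{-372105 + t} = \frac{280759 + 52752}{-372105 + 407400} = \frac{333511}{35295}$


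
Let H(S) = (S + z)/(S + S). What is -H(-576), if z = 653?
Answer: 77/1152 ≈ 0.066840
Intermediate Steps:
H(S) = (653 + S)/(2*S) (H(S) = (S + 653)/(S + S) = (653 + S)/((2*S)) = (653 + S)*(1/(2*S)) = (653 + S)/(2*S))
-H(-576) = -(653 - 576)/(2*(-576)) = -(-1)*77/(2*576) = -1*(-77/1152) = 77/1152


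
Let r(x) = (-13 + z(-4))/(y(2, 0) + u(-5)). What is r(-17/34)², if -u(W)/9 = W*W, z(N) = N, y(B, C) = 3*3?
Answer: 289/46656 ≈ 0.0061943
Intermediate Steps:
y(B, C) = 9
u(W) = -9*W² (u(W) = -9*W*W = -9*W²)
r(x) = 17/216 (r(x) = (-13 - 4)/(9 - 9*(-5)²) = -17/(9 - 9*25) = -17/(9 - 225) = -17/(-216) = -17*(-1/216) = 17/216)
r(-17/34)² = (17/216)² = 289/46656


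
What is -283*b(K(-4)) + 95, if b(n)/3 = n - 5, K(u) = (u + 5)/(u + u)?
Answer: 35569/8 ≈ 4446.1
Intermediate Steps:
K(u) = (5 + u)/(2*u) (K(u) = (5 + u)/((2*u)) = (5 + u)*(1/(2*u)) = (5 + u)/(2*u))
b(n) = -15 + 3*n (b(n) = 3*(n - 5) = 3*(-5 + n) = -15 + 3*n)
-283*b(K(-4)) + 95 = -283*(-15 + 3*((½)*(5 - 4)/(-4))) + 95 = -283*(-15 + 3*((½)*(-¼)*1)) + 95 = -283*(-15 + 3*(-⅛)) + 95 = -283*(-15 - 3/8) + 95 = -283*(-123/8) + 95 = 34809/8 + 95 = 35569/8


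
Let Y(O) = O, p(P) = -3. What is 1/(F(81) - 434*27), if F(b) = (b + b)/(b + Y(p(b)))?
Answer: -13/152307 ≈ -8.5354e-5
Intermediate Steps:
F(b) = 2*b/(-3 + b) (F(b) = (b + b)/(b - 3) = (2*b)/(-3 + b) = 2*b/(-3 + b))
1/(F(81) - 434*27) = 1/(2*81/(-3 + 81) - 434*27) = 1/(2*81/78 - 11718) = 1/(2*81*(1/78) - 11718) = 1/(27/13 - 11718) = 1/(-152307/13) = -13/152307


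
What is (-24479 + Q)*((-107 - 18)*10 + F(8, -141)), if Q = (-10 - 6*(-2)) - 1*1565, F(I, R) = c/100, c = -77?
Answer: 1628627617/50 ≈ 3.2573e+7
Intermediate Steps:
F(I, R) = -77/100
Q = -1563 (Q = (-10 + 12) - 1565 = 2 - 1565 = -1563)
(-24479 + Q)*((-107 - 18)*10 + F(8, -141)) = (-24479 - 1563)*((-107 - 18)*10 - 77/100) = -26042*(-125*10 - 77/100) = -26042*(-1250 - 77/100) = -26042*(-125077/100) = 1628627617/50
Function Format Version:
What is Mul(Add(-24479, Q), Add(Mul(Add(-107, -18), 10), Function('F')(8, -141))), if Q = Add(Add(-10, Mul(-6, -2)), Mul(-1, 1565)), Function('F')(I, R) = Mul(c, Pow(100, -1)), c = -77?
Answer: Rational(1628627617, 50) ≈ 3.2573e+7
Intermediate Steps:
Function('F')(I, R) = Rational(-77, 100) (Function('F')(I, R) = Mul(-77, Pow(100, -1)) = Mul(-77, Rational(1, 100)) = Rational(-77, 100))
Q = -1563 (Q = Add(Add(-10, 12), -1565) = Add(2, -1565) = -1563)
Mul(Add(-24479, Q), Add(Mul(Add(-107, -18), 10), Function('F')(8, -141))) = Mul(Add(-24479, -1563), Add(Mul(Add(-107, -18), 10), Rational(-77, 100))) = Mul(-26042, Add(Mul(-125, 10), Rational(-77, 100))) = Mul(-26042, Add(-1250, Rational(-77, 100))) = Mul(-26042, Rational(-125077, 100)) = Rational(1628627617, 50)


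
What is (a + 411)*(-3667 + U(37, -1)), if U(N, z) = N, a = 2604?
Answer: -10944450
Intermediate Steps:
(a + 411)*(-3667 + U(37, -1)) = (2604 + 411)*(-3667 + 37) = 3015*(-3630) = -10944450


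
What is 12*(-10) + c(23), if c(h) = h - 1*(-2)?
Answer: -95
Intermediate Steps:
c(h) = 2 + h (c(h) = h + 2 = 2 + h)
12*(-10) + c(23) = 12*(-10) + (2 + 23) = -120 + 25 = -95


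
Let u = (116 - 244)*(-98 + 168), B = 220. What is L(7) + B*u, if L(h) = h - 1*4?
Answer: -1971197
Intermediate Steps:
u = -8960 (u = -128*70 = -8960)
L(h) = -4 + h (L(h) = h - 4 = -4 + h)
L(7) + B*u = (-4 + 7) + 220*(-8960) = 3 - 1971200 = -1971197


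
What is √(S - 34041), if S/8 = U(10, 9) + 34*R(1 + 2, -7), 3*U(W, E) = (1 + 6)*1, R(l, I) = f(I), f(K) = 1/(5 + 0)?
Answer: I*√7642785/15 ≈ 184.3*I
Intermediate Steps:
f(K) = ⅕ (f(K) = 1/5 = ⅕)
R(l, I) = ⅕
U(W, E) = 7/3 (U(W, E) = ((1 + 6)*1)/3 = (7*1)/3 = (⅓)*7 = 7/3)
S = 1096/15 (S = 8*(7/3 + 34*(⅕)) = 8*(7/3 + 34/5) = 8*(137/15) = 1096/15 ≈ 73.067)
√(S - 34041) = √(1096/15 - 34041) = √(-509519/15) = I*√7642785/15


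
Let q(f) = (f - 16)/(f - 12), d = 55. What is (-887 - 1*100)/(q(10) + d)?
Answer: -987/58 ≈ -17.017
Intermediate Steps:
q(f) = (-16 + f)/(-12 + f)
(-887 - 1*100)/(q(10) + d) = (-887 - 1*100)/((-16 + 10)/(-12 + 10) + 55) = (-887 - 100)/(-6/(-2) + 55) = -987/(-½*(-6) + 55) = -987/(3 + 55) = -987/58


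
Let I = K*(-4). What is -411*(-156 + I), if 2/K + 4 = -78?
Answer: 2627112/41 ≈ 64076.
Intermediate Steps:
K = -1/41 (K = 2/(-4 - 78) = 2/(-82) = 2*(-1/82) = -1/41 ≈ -0.024390)
I = 4/41 (I = -1/41*(-4) = 4/41 ≈ 0.097561)
-411*(-156 + I) = -411*(-156 + 4/41) = -411*(-6392/41) = 2627112/41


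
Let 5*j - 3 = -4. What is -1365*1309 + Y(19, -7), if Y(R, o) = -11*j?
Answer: -8933914/5 ≈ -1.7868e+6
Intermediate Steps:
j = -⅕ (j = ⅗ + (⅕)*(-4) = ⅗ - ⅘ = -⅕ ≈ -0.20000)
Y(R, o) = 11/5 (Y(R, o) = -11*(-⅕) = 11/5)
-1365*1309 + Y(19, -7) = -1365*1309 + 11/5 = -1786785 + 11/5 = -8933914/5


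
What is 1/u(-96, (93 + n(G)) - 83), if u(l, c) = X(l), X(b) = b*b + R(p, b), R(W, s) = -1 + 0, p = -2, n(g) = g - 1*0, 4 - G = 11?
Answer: 1/9215 ≈ 0.00010852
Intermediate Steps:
G = -7 (G = 4 - 1*11 = 4 - 11 = -7)
n(g) = g (n(g) = g + 0 = g)
R(W, s) = -1
X(b) = -1 + b**2 (X(b) = b*b - 1 = b**2 - 1 = -1 + b**2)
u(l, c) = -1 + l**2
1/u(-96, (93 + n(G)) - 83) = 1/(-1 + (-96)**2) = 1/(-1 + 9216) = 1/9215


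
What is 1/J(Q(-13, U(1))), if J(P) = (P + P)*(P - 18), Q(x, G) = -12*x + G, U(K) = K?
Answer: 1/43646 ≈ 2.2912e-5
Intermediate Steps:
Q(x, G) = G - 12*x
J(P) = 2*P*(-18 + P) (J(P) = (2*P)*(-18 + P) = 2*P*(-18 + P))
1/J(Q(-13, U(1))) = 1/(2*(1 - 12*(-13))*(-18 + (1 - 12*(-13)))) = 1/(2*(1 + 156)*(-18 + (1 + 156))) = 1/(2*157*(-18 + 157)) = 1/(2*157*139) = 1/43646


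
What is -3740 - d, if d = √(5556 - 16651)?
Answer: -3740 - I*√11095 ≈ -3740.0 - 105.33*I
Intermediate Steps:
d = I*√11095 (d = √(-11095) = I*√11095 ≈ 105.33*I)
-3740 - d = -3740 - I*√11095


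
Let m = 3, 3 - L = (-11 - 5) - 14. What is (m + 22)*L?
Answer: 825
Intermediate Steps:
L = 33 (L = 3 - ((-11 - 5) - 14) = 3 - (-16 - 14) = 3 - 1*(-30) = 3 + 30 = 33)
(m + 22)*L = (3 + 22)*33 = 25*33 = 825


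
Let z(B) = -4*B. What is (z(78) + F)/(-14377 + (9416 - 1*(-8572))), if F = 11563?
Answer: 11251/3611 ≈ 3.1158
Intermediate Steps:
(z(78) + F)/(-14377 + (9416 - 1*(-8572))) = (-4*78 + 11563)/(-14377 + (9416 - 1*(-8572))) = (-312 + 11563)/(-14377 + (9416 + 8572)) = 11251/(-14377 + 17988) = 11251/3611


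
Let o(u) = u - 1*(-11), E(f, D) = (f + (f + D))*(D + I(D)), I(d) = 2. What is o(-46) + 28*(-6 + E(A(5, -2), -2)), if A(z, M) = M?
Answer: -203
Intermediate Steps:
E(f, D) = (2 + D)*(D + 2*f) (E(f, D) = (f + (f + D))*(D + 2) = (f + (D + f))*(2 + D) = (D + 2*f)*(2 + D) = (2 + D)*(D + 2*f))
o(u) = 11 + u (o(u) = u + 11 = 11 + u)
o(-46) + 28*(-6 + E(A(5, -2), -2)) = (11 - 46) + 28*(-6 + ((-2)² + 2*(-2) + 4*(-2) + 2*(-2)*(-2))) = -35 + 28*(-6 + (4 - 4 - 8 + 8)) = -35 + 28*(-6 + 0) = -35 + 28*(-6) = -35 - 168 = -203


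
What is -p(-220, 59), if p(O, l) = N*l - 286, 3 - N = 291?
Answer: 17278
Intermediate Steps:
N = -288 (N = 3 - 1*291 = 3 - 291 = -288)
p(O, l) = -286 - 288*l (p(O, l) = -288*l - 286 = -286 - 288*l)
-p(-220, 59) = -(-286 - 288*59) = -(-286 - 16992) = -1*(-17278) = 17278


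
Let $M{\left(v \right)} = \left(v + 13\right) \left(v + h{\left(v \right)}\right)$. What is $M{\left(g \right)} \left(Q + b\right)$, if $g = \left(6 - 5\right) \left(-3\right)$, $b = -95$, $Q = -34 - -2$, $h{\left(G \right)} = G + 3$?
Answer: $3810$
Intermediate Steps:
$h{\left(G \right)} = 3 + G$
$Q = -32$ ($Q = -34 + 2 = -32$)
$g = -3$ ($g = 1 \left(-3\right) = -3$)
$M{\left(v \right)} = \left(3 + 2 v\right) \left(13 + v\right)$ ($M{\left(v \right)} = \left(v + 13\right) \left(v + \left(3 + v\right)\right) = \left(13 + v\right) \left(3 + 2 v\right) = \left(3 + 2 v\right) \left(13 + v\right)$)
$M{\left(g \right)} \left(Q + b\right) = \left(39 + 2 \left(-3\right)^{2} + 29 \left(-3\right)\right) \left(-32 - 95\right) = \left(39 + 2 \cdot 9 - 87\right) \left(-127\right) = \left(39 + 18 - 87\right) \left(-127\right) = \left(-30\right) \left(-127\right) = 3810$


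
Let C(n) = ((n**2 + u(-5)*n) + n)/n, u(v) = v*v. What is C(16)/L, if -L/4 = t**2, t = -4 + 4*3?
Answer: -21/128 ≈ -0.16406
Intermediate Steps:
u(v) = v**2
t = 8 (t = -4 + 12 = 8)
L = -256 (L = -4*8**2 = -4*64 = -256)
C(n) = (n**2 + 26*n)/n (C(n) = ((n**2 + (-5)**2*n) + n)/n = ((n**2 + 25*n) + n)/n = (n**2 + 26*n)/n)
C(16)/L = (26 + 16)/(-256) = 42*(-1/256) = -21/128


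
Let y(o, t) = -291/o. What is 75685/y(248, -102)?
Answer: -18769880/291 ≈ -64501.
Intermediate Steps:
75685/y(248, -102) = 75685/((-291/248)) = 75685/((-291*1/248)) = 75685/(-291/248) = 75685*(-248/291) = -18769880/291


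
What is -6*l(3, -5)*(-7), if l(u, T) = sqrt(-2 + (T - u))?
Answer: 42*I*sqrt(10) ≈ 132.82*I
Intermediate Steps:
l(u, T) = sqrt(-2 + T - u)
-6*l(3, -5)*(-7) = -6*sqrt(-2 - 5 - 1*3)*(-7) = -6*sqrt(-2 - 5 - 3)*(-7) = -6*I*sqrt(10)*(-7) = 42*I*sqrt(10)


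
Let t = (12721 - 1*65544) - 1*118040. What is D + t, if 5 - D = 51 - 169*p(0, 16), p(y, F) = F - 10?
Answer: -169895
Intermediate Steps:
p(y, F) = -10 + F
t = -170863 (t = (12721 - 65544) - 118040 = -52823 - 118040 = -170863)
D = 968 (D = 5 - (51 - 169*(-10 + 16)) = 5 - (51 - 169*6) = 5 - (51 - 1014) = 5 - 1*(-963) = 5 + 963 = 968)
D + t = 968 - 170863 = -169895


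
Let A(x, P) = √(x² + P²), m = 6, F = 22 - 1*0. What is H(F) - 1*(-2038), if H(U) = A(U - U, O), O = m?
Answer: 2044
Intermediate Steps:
F = 22 (F = 22 + 0 = 22)
O = 6
A(x, P) = √(P² + x²)
H(U) = 6 (H(U) = √(6² + (U - U)²) = √(36 + 0²) = √(36 + 0) = √36 = 6)
H(F) - 1*(-2038) = 6 - 1*(-2038) = 6 + 2038 = 2044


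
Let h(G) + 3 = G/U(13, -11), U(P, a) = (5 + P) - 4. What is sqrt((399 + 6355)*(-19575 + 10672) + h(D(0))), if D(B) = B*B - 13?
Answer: I*sqrt(11785649722)/14 ≈ 7754.4*I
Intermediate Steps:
D(B) = -13 + B**2 (D(B) = B**2 - 13 = -13 + B**2)
U(P, a) = 1 + P
h(G) = -3 + G/14 (h(G) = -3 + G/(1 + 13) = -3 + G/14)
sqrt((399 + 6355)*(-19575 + 10672) + h(D(0))) = sqrt((399 + 6355)*(-19575 + 10672) + (-3 + (-13 + 0**2)/14)) = sqrt(6754*(-8903) + (-3 + (-13 + 0)/14)) = sqrt(-60130862 + (-3 + (1/14)*(-13))) = sqrt(-60130862 + (-3 - 13/14)) = sqrt(-60130862 - 55/14) = sqrt(-841832123/14) = I*sqrt(11785649722)/14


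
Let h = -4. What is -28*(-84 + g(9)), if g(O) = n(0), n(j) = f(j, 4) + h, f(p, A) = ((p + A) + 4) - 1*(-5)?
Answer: 2100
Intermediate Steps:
f(p, A) = 9 + A + p (f(p, A) = ((A + p) + 4) + 5 = (4 + A + p) + 5 = 9 + A + p)
n(j) = 9 + j (n(j) = (9 + 4 + j) - 4 = (13 + j) - 4 = 9 + j)
g(O) = 9 (g(O) = 9 + 0 = 9)
-28*(-84 + g(9)) = -28*(-84 + 9) = -28*(-75) = 2100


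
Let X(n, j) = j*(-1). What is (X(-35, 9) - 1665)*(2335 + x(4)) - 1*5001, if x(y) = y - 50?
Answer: -3836787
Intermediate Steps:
X(n, j) = -j
x(y) = -50 + y
(X(-35, 9) - 1665)*(2335 + x(4)) - 1*5001 = (-1*9 - 1665)*(2335 + (-50 + 4)) - 1*5001 = (-9 - 1665)*(2335 - 46) - 5001 = -1674*2289 - 5001 = -3831786 - 5001 = -3836787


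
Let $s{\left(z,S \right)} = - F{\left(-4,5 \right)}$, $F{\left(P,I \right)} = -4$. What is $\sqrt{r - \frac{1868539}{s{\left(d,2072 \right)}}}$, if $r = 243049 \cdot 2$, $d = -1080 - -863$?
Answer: $\frac{\sqrt{75853}}{2} \approx 137.71$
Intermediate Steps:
$d = -217$ ($d = -1080 + 863 = -217$)
$s{\left(z,S \right)} = 4$ ($s{\left(z,S \right)} = \left(-1\right) \left(-4\right) = 4$)
$r = 486098$
$\sqrt{r - \frac{1868539}{s{\left(d,2072 \right)}}} = \sqrt{486098 - \frac{1868539}{4}} = \sqrt{\frac{75853}{4}} = \frac{\sqrt{75853}}{2}$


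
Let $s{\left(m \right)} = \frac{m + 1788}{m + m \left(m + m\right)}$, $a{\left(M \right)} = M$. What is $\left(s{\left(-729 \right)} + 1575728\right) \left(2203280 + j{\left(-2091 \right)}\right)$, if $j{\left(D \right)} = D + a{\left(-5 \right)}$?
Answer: $\frac{136446033704265056}{39339} \approx 3.4685 \cdot 10^{12}$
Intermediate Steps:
$j{\left(D \right)} = -5 + D$ ($j{\left(D \right)} = D - 5 = -5 + D$)
$s{\left(m \right)} = \frac{1788 + m}{m + 2 m^{2}}$ ($s{\left(m \right)} = \frac{1788 + m}{m + m 2 m} = \frac{1788 + m}{m + 2 m^{2}}$)
$\left(s{\left(-729 \right)} + 1575728\right) \left(2203280 + j{\left(-2091 \right)}\right) = \left(\frac{1788 - 729}{\left(-729\right) \left(1 + 2 \left(-729\right)\right)} + 1575728\right) \left(2203280 - 2096\right) = \left(\left(- \frac{1}{729}\right) \frac{1}{1 - 1458} \cdot 1059 + 1575728\right) \left(2203280 - 2096\right) = \left(\left(- \frac{1}{729}\right) \frac{1}{-1457} \cdot 1059 + 1575728\right) 2201184 = \left(\left(- \frac{1}{729}\right) \left(- \frac{1}{1457}\right) 1059 + 1575728\right) 2201184 = \left(\frac{353}{354051} + 1575728\right) 2201184 = \frac{557888074481}{354051} \cdot 2201184 = \frac{136446033704265056}{39339}$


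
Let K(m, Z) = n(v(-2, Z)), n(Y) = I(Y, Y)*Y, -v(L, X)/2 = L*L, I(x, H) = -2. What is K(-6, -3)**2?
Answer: 256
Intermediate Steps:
v(L, X) = -2*L**2 (v(L, X) = -2*L*L = -2*L**2)
n(Y) = -2*Y
K(m, Z) = 16 (K(m, Z) = -(-4)*(-2)**2 = -(-4)*4 = -2*(-8) = 16)
K(-6, -3)**2 = 16**2 = 256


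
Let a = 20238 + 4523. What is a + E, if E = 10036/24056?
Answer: 148915163/6014 ≈ 24761.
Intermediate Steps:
a = 24761
E = 2509/6014 (E = 10036*(1/24056) = 2509/6014 ≈ 0.41719)
a + E = 24761 + 2509/6014 = 148915163/6014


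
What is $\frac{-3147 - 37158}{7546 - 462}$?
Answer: $- \frac{40305}{7084} \approx -5.6896$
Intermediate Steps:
$\frac{-3147 - 37158}{7546 - 462} = - \frac{40305}{7546 + \left(-14143 + 13681\right)} = - \frac{40305}{7546 - 462} = - \frac{40305}{7084}$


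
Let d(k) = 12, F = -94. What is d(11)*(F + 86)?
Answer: -96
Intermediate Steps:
d(11)*(F + 86) = 12*(-94 + 86) = 12*(-8) = -96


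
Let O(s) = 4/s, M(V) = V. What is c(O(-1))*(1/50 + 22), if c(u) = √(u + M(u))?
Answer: 1101*I*√2/25 ≈ 62.282*I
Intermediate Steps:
c(u) = √2*√u (c(u) = √(u + u) = √(2*u) = √2*√u)
c(O(-1))*(1/50 + 22) = (√2*√(4/(-1)))*(1/50 + 22) = (√2*√(4*(-1)))*(1/50 + 22) = (√2*√(-4))*(1101/50) = (√2*(2*I))*(1101/50) = (2*I*√2)*(1101/50) = 1101*I*√2/25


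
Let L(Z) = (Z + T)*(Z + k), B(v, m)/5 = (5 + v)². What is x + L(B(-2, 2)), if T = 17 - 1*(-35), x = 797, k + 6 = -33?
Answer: 1379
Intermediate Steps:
k = -39 (k = -6 - 33 = -39)
T = 52 (T = 17 + 35 = 52)
B(v, m) = 5*(5 + v)²
L(Z) = (-39 + Z)*(52 + Z) (L(Z) = (Z + 52)*(Z - 39) = (52 + Z)*(-39 + Z) = (-39 + Z)*(52 + Z))
x + L(B(-2, 2)) = 797 + (-2028 + (5*(5 - 2)²)² + 13*(5*(5 - 2)²)) = 797 + (-2028 + (5*3²)² + 13*(5*3²)) = 797 + (-2028 + (5*9)² + 13*(5*9)) = 797 + (-2028 + 45² + 13*45) = 797 + (-2028 + 2025 + 585) = 797 + 582 = 1379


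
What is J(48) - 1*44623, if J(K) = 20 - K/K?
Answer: -44604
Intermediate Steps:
J(K) = 19 (J(K) = 20 - 1*1 = 20 - 1 = 19)
J(48) - 1*44623 = 19 - 1*44623 = 19 - 44623 = -44604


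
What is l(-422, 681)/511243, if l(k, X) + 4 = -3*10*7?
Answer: -214/511243 ≈ -0.00041859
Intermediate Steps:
l(k, X) = -214 (l(k, X) = -4 - 3*10*7 = -4 - 30*7 = -4 - 210 = -214)
l(-422, 681)/511243 = -214/511243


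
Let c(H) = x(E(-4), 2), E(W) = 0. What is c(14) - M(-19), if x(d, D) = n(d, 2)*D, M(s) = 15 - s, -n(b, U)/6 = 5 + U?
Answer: -118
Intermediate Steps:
n(b, U) = -30 - 6*U (n(b, U) = -6*(5 + U) = -30 - 6*U)
x(d, D) = -42*D (x(d, D) = (-30 - 6*2)*D = (-30 - 12)*D = -42*D)
c(H) = -84 (c(H) = -42*2 = -84)
c(14) - M(-19) = -84 - (15 - 1*(-19)) = -84 - (15 + 19) = -84 - 1*34 = -84 - 34 = -118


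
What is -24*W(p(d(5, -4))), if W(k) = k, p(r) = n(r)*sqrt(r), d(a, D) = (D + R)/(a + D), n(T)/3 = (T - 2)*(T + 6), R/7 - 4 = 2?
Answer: -114048*sqrt(38) ≈ -7.0304e+5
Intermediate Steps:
R = 42 (R = 28 + 7*2 = 28 + 14 = 42)
n(T) = 3*(-2 + T)*(6 + T) (n(T) = 3*((T - 2)*(T + 6)) = 3*((-2 + T)*(6 + T)) = 3*(-2 + T)*(6 + T))
d(a, D) = (42 + D)/(D + a) (d(a, D) = (D + 42)/(a + D) = (42 + D)/(D + a))
p(r) = sqrt(r)*(-36 + 3*r**2 + 12*r) (p(r) = (-36 + 3*r**2 + 12*r)*sqrt(r) = sqrt(r)*(-36 + 3*r**2 + 12*r))
-24*W(p(d(5, -4))) = -72*sqrt((42 - 4)/(-4 + 5))*(-12 + ((42 - 4)/(-4 + 5))**2 + 4*((42 - 4)/(-4 + 5))) = -72*sqrt(38/1)*(-12 + (38/1)**2 + 4*(38/1)) = -72*sqrt(1*38)*(-12 + (1*38)**2 + 4*(1*38)) = -72*sqrt(38)*(-12 + 38**2 + 4*38) = -72*sqrt(38)*(-12 + 1444 + 152) = -72*sqrt(38)*1584 = -114048*sqrt(38)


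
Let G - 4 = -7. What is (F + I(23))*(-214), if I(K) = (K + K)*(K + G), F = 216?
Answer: -243104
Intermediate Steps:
G = -3 (G = 4 - 7 = -3)
I(K) = 2*K*(-3 + K) (I(K) = (K + K)*(K - 3) = (2*K)*(-3 + K) = 2*K*(-3 + K))
(F + I(23))*(-214) = (216 + 2*23*(-3 + 23))*(-214) = (216 + 2*23*20)*(-214) = (216 + 920)*(-214) = 1136*(-214) = -243104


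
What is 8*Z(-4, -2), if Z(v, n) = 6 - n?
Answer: 64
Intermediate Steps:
8*Z(-4, -2) = 8*(6 - 1*(-2)) = 8*(6 + 2) = 8*8 = 64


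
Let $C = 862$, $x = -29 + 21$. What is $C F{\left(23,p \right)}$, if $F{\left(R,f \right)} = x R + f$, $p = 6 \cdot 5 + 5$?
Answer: $-128438$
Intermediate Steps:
$x = -8$
$p = 35$ ($p = 30 + 5 = 35$)
$F{\left(R,f \right)} = f - 8 R$ ($F{\left(R,f \right)} = - 8 R + f = f - 8 R$)
$C F{\left(23,p \right)} = 862 \left(35 - 184\right) = 862 \left(-149\right) = -128438$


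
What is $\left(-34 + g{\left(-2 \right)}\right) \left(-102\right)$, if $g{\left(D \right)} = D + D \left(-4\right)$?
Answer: $2856$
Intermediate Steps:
$g{\left(D \right)} = - 3 D$ ($g{\left(D \right)} = D - 4 D = - 3 D$)
$\left(-34 + g{\left(-2 \right)}\right) \left(-102\right) = \left(-34 - -6\right) \left(-102\right) = \left(-34 + 6\right) \left(-102\right) = \left(-28\right) \left(-102\right) = 2856$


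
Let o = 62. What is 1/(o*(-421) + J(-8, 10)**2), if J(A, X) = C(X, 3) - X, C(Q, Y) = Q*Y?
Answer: -1/25702 ≈ -3.8907e-5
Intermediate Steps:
J(A, X) = 2*X (J(A, X) = X*3 - X = 3*X - X = 2*X)
1/(o*(-421) + J(-8, 10)**2) = 1/(62*(-421) + (2*10)**2) = 1/(-26102 + 20**2) = 1/(-26102 + 400) = 1/(-25702) = -1/25702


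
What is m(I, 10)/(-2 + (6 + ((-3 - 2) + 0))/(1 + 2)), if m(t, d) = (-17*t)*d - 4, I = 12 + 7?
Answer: 9702/5 ≈ 1940.4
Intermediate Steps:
I = 19
m(t, d) = -4 - 17*d*t (m(t, d) = -17*d*t - 4 = -4 - 17*d*t)
m(I, 10)/(-2 + (6 + ((-3 - 2) + 0))/(1 + 2)) = (-4 - 17*10*19)/(-2 + (6 + ((-3 - 2) + 0))/(1 + 2)) = (-4 - 3230)/(-2 + (6 + (-5 + 0))/3) = -3234/(-2 + (6 - 5)*(⅓)) = -3234/(-2 + 1*(⅓)) = -3234/(-2 + ⅓) = -3234/(-5/3) = -⅗*(-3234) = 9702/5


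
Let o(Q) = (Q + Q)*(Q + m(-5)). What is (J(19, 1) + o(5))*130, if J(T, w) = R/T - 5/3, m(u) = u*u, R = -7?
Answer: 2207920/57 ≈ 38735.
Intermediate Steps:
m(u) = u²
o(Q) = 2*Q*(25 + Q) (o(Q) = (Q + Q)*(Q + (-5)²) = (2*Q)*(Q + 25) = (2*Q)*(25 + Q) = 2*Q*(25 + Q))
J(T, w) = -5/3 - 7/T (J(T, w) = -7/T - 5/3 = -5/3 - 7/T)
(J(19, 1) + o(5))*130 = ((-5/3 - 7/19) + 2*5*(25 + 5))*130 = ((-5/3 - 7*1/19) + 2*5*30)*130 = ((-5/3 - 7/19) + 300)*130 = (-116/57 + 300)*130 = (16984/57)*130 = 2207920/57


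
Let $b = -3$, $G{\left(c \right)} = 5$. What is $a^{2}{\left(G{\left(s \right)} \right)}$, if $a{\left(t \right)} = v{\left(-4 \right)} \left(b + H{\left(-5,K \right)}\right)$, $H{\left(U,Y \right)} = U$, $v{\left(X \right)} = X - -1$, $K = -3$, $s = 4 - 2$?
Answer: $576$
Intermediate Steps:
$s = 2$ ($s = 4 - 2 = 2$)
$v{\left(X \right)} = 1 + X$ ($v{\left(X \right)} = X + 1 = 1 + X$)
$a{\left(t \right)} = 24$ ($a{\left(t \right)} = \left(1 - 4\right) \left(-3 - 5\right) = \left(-3\right) \left(-8\right) = 24$)
$a^{2}{\left(G{\left(s \right)} \right)} = 24^{2} = 576$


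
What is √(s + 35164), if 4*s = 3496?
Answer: √36038 ≈ 189.84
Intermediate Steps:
s = 874 (s = (¼)*3496 = 874)
√(s + 35164) = √(874 + 35164) = √36038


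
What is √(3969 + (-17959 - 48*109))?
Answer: I*√19222 ≈ 138.64*I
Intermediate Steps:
√(3969 + (-17959 - 48*109)) = √(3969 + (-17959 - 1*5232)) = √(3969 + (-17959 - 5232)) = √(3969 - 23191) = √(-19222) = I*√19222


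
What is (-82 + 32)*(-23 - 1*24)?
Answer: 2350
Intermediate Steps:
(-82 + 32)*(-23 - 1*24) = -50*(-23 - 24) = -50*(-47) = 2350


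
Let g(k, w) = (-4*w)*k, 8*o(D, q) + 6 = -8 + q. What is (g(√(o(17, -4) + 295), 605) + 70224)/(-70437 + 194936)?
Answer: 70224/124499 - 1210*√1171/124499 ≈ 0.23147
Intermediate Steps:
o(D, q) = -7/4 + q/8 (o(D, q) = -¾ + (-8 + q)/8 = -¾ + (-1 + q/8) = -7/4 + q/8)
g(k, w) = -4*k*w
(g(√(o(17, -4) + 295), 605) + 70224)/(-70437 + 194936) = (-4*√((-7/4 + (⅛)*(-4)) + 295)*605 + 70224)/(-70437 + 194936) = (-4*√((-7/4 - ½) + 295)*605 + 70224)/124499 = (-4*√(-9/4 + 295)*605 + 70224)*(1/124499) = (-4*√(1171/4)*605 + 70224)*(1/124499) = (-4*√1171/2*605 + 70224)*(1/124499) = (-1210*√1171 + 70224)*(1/124499) = (70224 - 1210*√1171)*(1/124499) = 70224/124499 - 1210*√1171/124499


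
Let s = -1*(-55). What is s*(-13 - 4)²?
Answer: 15895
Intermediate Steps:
s = 55
s*(-13 - 4)² = 55*(-13 - 4)² = 55*(-17)² = 55*289 = 15895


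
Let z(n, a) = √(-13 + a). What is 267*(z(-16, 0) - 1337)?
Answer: -356979 + 267*I*√13 ≈ -3.5698e+5 + 962.68*I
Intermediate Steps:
267*(z(-16, 0) - 1337) = 267*(√(-13 + 0) - 1337) = 267*(√(-13) - 1337) = 267*(I*√13 - 1337) = 267*(-1337 + I*√13) = -356979 + 267*I*√13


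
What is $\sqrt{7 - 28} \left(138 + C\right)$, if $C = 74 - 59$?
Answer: $153 i \sqrt{21} \approx 701.13 i$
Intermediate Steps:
$C = 15$
$\sqrt{7 - 28} \left(138 + C\right) = \sqrt{7 - 28} \left(138 + 15\right) = \sqrt{-21} \cdot 153 = i \sqrt{21} \cdot 153 = 153 i \sqrt{21}$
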